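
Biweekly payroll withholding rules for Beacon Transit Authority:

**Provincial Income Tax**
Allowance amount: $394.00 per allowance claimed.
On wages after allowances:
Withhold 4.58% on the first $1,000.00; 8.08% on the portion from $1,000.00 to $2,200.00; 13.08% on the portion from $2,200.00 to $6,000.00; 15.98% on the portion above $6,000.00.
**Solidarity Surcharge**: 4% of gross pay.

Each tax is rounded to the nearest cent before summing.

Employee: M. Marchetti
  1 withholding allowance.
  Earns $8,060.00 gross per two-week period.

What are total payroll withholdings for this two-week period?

Provincial Income Tax: taxable = $8,060.00 − 1×$394.00 = $7,666.00
  $639.80 + 15.98% × ($7,666.00 − $6,000.00) = $639.80 + 15.98% × $1,666.00 = $906.03
Solidarity Surcharge: 4% × $8,060.00 = $322.40
Total: $906.03 + $322.40 = $1,228.43

$1,228.43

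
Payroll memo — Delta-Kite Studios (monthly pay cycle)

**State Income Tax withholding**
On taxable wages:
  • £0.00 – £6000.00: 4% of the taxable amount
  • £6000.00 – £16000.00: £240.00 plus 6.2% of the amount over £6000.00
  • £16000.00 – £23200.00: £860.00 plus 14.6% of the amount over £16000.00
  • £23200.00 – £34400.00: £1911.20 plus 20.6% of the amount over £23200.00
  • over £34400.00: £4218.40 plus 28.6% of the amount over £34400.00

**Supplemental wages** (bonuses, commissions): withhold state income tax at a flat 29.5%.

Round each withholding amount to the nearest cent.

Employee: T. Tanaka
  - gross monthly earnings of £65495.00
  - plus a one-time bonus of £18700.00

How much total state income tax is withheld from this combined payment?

State Income Tax: taxable = £65495.00
  £4218.40 + 28.6% × (£65495.00 − £34400.00) = £4218.40 + 28.6% × £31095.00 = £13111.57
Supplemental (29.5% flat on bonus): 29.5% × £18700.00 = £5516.50
Total state income tax: £13111.57 + £5516.50 = £18628.07

£18628.07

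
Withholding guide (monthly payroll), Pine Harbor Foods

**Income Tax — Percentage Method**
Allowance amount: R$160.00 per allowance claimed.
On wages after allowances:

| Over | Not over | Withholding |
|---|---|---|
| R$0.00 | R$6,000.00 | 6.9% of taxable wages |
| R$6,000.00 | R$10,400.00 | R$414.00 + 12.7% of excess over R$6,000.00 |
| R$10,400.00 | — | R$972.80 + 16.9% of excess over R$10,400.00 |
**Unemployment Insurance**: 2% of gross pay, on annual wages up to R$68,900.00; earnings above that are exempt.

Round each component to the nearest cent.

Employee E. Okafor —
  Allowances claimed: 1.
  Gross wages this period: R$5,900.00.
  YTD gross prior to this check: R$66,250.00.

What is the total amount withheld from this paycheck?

Income Tax: taxable = R$5,900.00 − 1×R$160.00 = R$5,740.00
  6.9% × R$5,740.00 = R$396.06
Unemployment Insurance: cap R$68,900.00 − YTD R$66,250.00 = R$2,650.00 subject; 2% × R$2,650.00 = R$53.00
Total: R$396.06 + R$53.00 = R$449.06

R$449.06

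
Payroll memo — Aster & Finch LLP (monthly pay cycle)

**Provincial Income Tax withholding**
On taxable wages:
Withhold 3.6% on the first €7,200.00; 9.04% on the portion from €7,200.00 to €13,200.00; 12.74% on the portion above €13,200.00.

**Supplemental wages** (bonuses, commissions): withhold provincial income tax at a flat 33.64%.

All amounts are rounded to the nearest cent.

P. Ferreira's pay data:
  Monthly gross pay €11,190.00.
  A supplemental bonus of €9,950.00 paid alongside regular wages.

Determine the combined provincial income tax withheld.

€3,967.08

Provincial Income Tax: taxable = €11,190.00
  €259.20 + 9.04% × (€11,190.00 − €7,200.00) = €259.20 + 9.04% × €3,990.00 = €619.90
Supplemental (33.64% flat on bonus): 33.64% × €9,950.00 = €3,347.18
Total provincial income tax: €619.90 + €3,347.18 = €3,967.08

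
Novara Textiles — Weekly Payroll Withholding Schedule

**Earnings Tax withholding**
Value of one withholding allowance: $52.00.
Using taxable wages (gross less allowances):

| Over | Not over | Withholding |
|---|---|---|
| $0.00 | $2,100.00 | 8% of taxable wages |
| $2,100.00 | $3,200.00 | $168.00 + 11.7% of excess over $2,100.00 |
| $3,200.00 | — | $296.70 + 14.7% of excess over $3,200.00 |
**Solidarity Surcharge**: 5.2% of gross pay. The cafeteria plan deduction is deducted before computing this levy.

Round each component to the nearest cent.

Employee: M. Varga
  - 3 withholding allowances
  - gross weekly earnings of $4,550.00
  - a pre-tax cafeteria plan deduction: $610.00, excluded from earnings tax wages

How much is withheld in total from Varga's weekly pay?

$587.43

Earnings Tax: taxable = $4,550.00 − $610.00 − 3×$52.00 = $3,784.00
  $296.70 + 14.7% × ($3,784.00 − $3,200.00) = $296.70 + 14.7% × $584.00 = $382.55
Solidarity Surcharge: 5.2% × $3,940.00 = $204.88
Total: $382.55 + $204.88 = $587.43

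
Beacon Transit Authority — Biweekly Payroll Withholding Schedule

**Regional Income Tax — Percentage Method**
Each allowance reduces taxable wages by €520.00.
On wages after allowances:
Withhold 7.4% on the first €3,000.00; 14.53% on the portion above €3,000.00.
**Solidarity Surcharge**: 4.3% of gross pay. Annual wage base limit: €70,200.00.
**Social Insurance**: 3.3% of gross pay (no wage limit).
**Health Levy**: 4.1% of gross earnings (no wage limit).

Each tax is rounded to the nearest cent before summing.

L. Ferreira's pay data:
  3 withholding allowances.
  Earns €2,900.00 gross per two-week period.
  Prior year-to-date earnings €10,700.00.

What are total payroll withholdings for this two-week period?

€438.46

Regional Income Tax: taxable = €2,900.00 − 3×€520.00 = €1,340.00
  7.4% × €1,340.00 = €99.16
Solidarity Surcharge: 4.3% × €2,900.00 = €124.70
Social Insurance: 3.3% × €2,900.00 = €95.70
Health Levy: 4.1% × €2,900.00 = €118.90
Total: €99.16 + €124.70 + €95.70 + €118.90 = €438.46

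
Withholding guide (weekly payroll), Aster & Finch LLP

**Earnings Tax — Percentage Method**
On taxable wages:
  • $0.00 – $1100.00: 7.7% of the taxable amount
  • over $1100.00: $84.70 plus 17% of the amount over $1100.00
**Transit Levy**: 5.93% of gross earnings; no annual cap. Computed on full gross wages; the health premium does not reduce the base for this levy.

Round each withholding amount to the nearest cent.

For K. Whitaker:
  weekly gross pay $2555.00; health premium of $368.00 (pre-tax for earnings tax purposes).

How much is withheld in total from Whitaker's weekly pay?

Earnings Tax: taxable = $2555.00 − $368.00 = $2187.00
  $84.70 + 17% × ($2187.00 − $1100.00) = $84.70 + 17% × $1087.00 = $269.49
Transit Levy: 5.93% × $2555.00 = $151.51
Total: $269.49 + $151.51 = $421.00

$421.00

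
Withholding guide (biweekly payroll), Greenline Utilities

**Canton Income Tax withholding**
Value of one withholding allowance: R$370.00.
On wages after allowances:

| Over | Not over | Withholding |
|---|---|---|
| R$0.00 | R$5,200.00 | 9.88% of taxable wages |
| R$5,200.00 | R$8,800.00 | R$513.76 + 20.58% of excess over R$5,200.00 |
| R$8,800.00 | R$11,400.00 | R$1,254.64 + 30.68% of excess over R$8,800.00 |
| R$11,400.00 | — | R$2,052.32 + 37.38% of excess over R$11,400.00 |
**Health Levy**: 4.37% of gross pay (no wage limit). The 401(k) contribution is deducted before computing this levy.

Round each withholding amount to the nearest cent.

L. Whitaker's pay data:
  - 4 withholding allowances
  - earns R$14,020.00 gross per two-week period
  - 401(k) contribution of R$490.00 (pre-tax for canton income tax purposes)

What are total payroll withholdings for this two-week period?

Canton Income Tax: taxable = R$14,020.00 − R$490.00 − 4×R$370.00 = R$12,050.00
  R$2,052.32 + 37.38% × (R$12,050.00 − R$11,400.00) = R$2,052.32 + 37.38% × R$650.00 = R$2,295.29
Health Levy: 4.37% × R$13,530.00 = R$591.26
Total: R$2,295.29 + R$591.26 = R$2,886.55

R$2,886.55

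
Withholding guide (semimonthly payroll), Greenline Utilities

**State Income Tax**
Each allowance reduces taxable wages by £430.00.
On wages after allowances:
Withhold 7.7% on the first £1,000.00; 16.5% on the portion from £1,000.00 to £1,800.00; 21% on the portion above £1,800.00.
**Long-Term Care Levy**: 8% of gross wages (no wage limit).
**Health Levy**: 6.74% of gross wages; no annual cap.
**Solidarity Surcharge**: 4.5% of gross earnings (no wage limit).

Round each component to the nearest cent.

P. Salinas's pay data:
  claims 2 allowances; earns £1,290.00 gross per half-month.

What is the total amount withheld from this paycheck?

£281.31

State Income Tax: taxable = £1,290.00 − 2×£430.00 = £430.00
  7.7% × £430.00 = £33.11
Long-Term Care Levy: 8% × £1,290.00 = £103.20
Health Levy: 6.74% × £1,290.00 = £86.95
Solidarity Surcharge: 4.5% × £1,290.00 = £58.05
Total: £33.11 + £103.20 + £86.95 + £58.05 = £281.31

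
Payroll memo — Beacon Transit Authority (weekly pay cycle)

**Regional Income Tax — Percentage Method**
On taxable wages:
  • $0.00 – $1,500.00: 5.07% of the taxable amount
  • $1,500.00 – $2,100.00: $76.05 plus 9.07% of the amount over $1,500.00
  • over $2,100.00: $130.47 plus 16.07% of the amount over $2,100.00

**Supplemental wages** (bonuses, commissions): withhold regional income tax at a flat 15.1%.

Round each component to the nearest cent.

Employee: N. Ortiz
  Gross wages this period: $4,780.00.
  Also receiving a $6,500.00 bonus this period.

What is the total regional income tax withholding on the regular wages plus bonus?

$1,542.65

Regional Income Tax: taxable = $4,780.00
  $130.47 + 16.07% × ($4,780.00 − $2,100.00) = $130.47 + 16.07% × $2,680.00 = $561.15
Supplemental (15.1% flat on bonus): 15.1% × $6,500.00 = $981.50
Total regional income tax: $561.15 + $981.50 = $1,542.65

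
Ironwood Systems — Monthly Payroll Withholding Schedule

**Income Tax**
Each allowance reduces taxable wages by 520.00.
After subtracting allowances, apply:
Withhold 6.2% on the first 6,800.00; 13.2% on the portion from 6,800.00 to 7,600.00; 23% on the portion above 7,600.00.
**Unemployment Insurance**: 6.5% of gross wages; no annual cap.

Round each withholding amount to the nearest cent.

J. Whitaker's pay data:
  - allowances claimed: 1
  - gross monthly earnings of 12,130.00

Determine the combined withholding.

2,237.95

Income Tax: taxable = 12,130.00 − 1×520.00 = 11,610.00
  527.20 + 23% × (11,610.00 − 7,600.00) = 527.20 + 23% × 4,010.00 = 1,449.50
Unemployment Insurance: 6.5% × 12,130.00 = 788.45
Total: 1,449.50 + 788.45 = 2,237.95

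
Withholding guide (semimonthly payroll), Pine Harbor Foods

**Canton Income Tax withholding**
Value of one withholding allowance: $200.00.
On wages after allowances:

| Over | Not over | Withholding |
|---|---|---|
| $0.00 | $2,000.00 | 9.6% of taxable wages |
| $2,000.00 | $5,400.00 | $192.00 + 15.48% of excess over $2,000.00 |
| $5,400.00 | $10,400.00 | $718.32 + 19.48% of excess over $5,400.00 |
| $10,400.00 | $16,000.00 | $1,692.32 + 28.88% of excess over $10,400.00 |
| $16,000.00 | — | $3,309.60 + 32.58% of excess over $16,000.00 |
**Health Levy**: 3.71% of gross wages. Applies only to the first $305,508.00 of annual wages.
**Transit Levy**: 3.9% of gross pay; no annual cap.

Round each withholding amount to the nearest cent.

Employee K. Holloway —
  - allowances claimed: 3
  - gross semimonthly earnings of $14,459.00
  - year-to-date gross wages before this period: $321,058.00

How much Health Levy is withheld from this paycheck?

$0.00

Health Levy: YTD $321,058.00 ≥ cap $305,508.00 → $0.00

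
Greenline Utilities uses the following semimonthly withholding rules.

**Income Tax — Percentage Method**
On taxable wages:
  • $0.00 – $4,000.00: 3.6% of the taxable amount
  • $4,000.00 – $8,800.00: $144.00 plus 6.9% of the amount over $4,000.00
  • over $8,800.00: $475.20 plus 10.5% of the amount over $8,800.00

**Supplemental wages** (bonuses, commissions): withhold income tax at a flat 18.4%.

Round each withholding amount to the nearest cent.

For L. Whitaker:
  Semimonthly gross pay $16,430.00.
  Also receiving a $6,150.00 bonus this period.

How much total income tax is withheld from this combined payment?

$2,407.95

Income Tax: taxable = $16,430.00
  $475.20 + 10.5% × ($16,430.00 − $8,800.00) = $475.20 + 10.5% × $7,630.00 = $1,276.35
Supplemental (18.4% flat on bonus): 18.4% × $6,150.00 = $1,131.60
Total income tax: $1,276.35 + $1,131.60 = $2,407.95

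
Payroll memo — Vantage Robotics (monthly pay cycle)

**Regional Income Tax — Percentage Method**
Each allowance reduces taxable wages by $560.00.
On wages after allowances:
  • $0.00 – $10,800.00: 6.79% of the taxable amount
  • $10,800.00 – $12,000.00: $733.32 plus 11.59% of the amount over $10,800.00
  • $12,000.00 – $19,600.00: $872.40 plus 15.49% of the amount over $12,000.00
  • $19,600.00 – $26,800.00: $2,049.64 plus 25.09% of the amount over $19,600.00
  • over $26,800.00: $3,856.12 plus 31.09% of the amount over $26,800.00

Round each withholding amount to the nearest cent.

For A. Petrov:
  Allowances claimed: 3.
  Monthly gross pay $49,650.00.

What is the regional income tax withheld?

$10,437.87

Regional Income Tax: taxable = $49,650.00 − 3×$560.00 = $47,970.00
  $3,856.12 + 31.09% × ($47,970.00 − $26,800.00) = $3,856.12 + 31.09% × $21,170.00 = $10,437.87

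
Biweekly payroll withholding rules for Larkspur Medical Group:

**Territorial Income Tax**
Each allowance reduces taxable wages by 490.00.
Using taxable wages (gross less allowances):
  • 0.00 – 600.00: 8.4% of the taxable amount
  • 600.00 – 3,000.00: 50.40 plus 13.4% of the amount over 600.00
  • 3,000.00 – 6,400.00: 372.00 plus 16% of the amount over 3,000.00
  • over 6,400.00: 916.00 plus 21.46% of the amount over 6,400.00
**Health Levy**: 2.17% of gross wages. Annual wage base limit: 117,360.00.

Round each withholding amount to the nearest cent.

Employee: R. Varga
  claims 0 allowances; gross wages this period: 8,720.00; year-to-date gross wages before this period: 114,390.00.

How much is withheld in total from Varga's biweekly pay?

Territorial Income Tax: taxable = 8,720.00
  916.00 + 21.46% × (8,720.00 − 6,400.00) = 916.00 + 21.46% × 2,320.00 = 1,413.87
Health Levy: cap 117,360.00 − YTD 114,390.00 = 2,970.00 subject; 2.17% × 2,970.00 = 64.45
Total: 1,413.87 + 64.45 = 1,478.32

1,478.32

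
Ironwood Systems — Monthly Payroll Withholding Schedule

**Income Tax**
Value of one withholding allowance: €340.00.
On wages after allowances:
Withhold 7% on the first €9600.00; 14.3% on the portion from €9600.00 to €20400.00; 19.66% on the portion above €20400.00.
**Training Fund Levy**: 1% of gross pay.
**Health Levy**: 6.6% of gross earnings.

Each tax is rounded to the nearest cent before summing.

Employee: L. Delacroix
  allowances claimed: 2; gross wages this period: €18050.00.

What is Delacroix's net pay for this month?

Income Tax: taxable = €18050.00 − 2×€340.00 = €17370.00
  €672.00 + 14.3% × (€17370.00 − €9600.00) = €672.00 + 14.3% × €7770.00 = €1783.11
Training Fund Levy: 1% × €18050.00 = €180.50
Health Levy: 6.6% × €18050.00 = €1191.30
Total withheld: €1783.11 + €180.50 + €1191.30 = €3154.91
Net pay: €18050.00 − €3154.91 = €14895.09

€14895.09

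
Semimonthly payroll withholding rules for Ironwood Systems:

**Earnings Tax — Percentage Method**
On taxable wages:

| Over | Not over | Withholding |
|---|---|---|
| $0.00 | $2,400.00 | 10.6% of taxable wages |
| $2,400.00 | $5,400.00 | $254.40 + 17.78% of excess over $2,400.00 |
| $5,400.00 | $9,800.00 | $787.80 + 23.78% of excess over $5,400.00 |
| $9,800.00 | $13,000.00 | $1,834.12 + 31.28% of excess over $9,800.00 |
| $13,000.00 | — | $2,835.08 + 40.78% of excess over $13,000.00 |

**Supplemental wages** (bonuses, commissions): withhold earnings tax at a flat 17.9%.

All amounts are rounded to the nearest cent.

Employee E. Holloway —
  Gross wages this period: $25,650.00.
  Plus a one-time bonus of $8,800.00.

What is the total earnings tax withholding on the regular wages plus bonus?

$9,568.95

Earnings Tax: taxable = $25,650.00
  $2,835.08 + 40.78% × ($25,650.00 − $13,000.00) = $2,835.08 + 40.78% × $12,650.00 = $7,993.75
Supplemental (17.9% flat on bonus): 17.9% × $8,800.00 = $1,575.20
Total earnings tax: $7,993.75 + $1,575.20 = $9,568.95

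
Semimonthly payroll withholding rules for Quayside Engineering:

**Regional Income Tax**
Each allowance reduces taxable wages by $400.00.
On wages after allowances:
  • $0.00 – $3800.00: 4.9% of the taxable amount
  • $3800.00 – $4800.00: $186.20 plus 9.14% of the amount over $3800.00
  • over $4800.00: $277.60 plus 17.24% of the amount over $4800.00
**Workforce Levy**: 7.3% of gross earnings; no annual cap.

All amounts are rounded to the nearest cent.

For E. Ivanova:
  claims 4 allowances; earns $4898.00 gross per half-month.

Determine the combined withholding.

Regional Income Tax: taxable = $4898.00 − 4×$400.00 = $3298.00
  4.9% × $3298.00 = $161.60
Workforce Levy: 7.3% × $4898.00 = $357.55
Total: $161.60 + $357.55 = $519.15

$519.15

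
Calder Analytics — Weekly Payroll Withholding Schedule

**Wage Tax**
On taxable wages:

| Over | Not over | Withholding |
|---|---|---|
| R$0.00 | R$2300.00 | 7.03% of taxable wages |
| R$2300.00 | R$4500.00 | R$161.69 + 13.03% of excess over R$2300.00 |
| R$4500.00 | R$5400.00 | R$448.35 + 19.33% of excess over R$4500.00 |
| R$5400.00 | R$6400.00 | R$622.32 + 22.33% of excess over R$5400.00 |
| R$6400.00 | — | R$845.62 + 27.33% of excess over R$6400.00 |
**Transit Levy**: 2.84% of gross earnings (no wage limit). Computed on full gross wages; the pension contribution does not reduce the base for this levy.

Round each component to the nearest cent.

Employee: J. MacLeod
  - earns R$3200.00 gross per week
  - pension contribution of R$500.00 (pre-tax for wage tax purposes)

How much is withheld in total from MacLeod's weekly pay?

Wage Tax: taxable = R$3200.00 − R$500.00 = R$2700.00
  R$161.69 + 13.03% × (R$2700.00 − R$2300.00) = R$161.69 + 13.03% × R$400.00 = R$213.81
Transit Levy: 2.84% × R$3200.00 = R$90.88
Total: R$213.81 + R$90.88 = R$304.69

R$304.69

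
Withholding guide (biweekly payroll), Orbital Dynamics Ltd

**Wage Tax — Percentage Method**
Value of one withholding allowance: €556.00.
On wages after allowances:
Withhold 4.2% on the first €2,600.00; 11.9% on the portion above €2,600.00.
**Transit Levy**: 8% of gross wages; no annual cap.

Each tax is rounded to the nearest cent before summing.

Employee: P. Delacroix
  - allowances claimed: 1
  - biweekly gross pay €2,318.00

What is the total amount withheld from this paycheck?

€259.44

Wage Tax: taxable = €2,318.00 − 1×€556.00 = €1,762.00
  4.2% × €1,762.00 = €74.00
Transit Levy: 8% × €2,318.00 = €185.44
Total: €74.00 + €185.44 = €259.44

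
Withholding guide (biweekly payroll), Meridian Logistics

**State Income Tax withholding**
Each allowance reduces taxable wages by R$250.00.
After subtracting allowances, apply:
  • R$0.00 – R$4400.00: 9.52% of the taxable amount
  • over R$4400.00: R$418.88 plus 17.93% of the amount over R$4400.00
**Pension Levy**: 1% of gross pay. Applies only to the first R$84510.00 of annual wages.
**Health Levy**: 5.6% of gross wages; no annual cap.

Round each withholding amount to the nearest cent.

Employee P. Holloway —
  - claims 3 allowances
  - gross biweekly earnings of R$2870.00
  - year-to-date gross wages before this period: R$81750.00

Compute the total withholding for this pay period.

State Income Tax: taxable = R$2870.00 − 3×R$250.00 = R$2120.00
  9.52% × R$2120.00 = R$201.82
Pension Levy: cap R$84510.00 − YTD R$81750.00 = R$2760.00 subject; 1% × R$2760.00 = R$27.60
Health Levy: 5.6% × R$2870.00 = R$160.72
Total: R$201.82 + R$27.60 + R$160.72 = R$390.14

R$390.14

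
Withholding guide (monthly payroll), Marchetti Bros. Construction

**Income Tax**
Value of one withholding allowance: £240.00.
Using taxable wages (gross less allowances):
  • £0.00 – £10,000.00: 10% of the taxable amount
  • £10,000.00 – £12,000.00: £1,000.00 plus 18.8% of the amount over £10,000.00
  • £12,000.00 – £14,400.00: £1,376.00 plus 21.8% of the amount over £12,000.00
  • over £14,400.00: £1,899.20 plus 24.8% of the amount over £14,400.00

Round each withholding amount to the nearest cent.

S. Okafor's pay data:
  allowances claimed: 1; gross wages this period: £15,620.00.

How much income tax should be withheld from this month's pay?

£2,142.24

Income Tax: taxable = £15,620.00 − 1×£240.00 = £15,380.00
  £1,899.20 + 24.8% × (£15,380.00 − £14,400.00) = £1,899.20 + 24.8% × £980.00 = £2,142.24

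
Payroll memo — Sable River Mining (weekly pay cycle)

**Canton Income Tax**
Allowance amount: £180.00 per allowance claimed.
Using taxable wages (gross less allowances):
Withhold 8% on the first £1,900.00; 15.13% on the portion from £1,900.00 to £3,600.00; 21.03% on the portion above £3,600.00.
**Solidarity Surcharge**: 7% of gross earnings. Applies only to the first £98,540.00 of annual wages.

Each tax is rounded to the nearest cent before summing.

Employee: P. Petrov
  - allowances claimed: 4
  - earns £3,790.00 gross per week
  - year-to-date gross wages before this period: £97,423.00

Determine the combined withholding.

£407.21

Canton Income Tax: taxable = £3,790.00 − 4×£180.00 = £3,070.00
  £152.00 + 15.13% × (£3,070.00 − £1,900.00) = £152.00 + 15.13% × £1,170.00 = £329.02
Solidarity Surcharge: cap £98,540.00 − YTD £97,423.00 = £1,117.00 subject; 7% × £1,117.00 = £78.19
Total: £329.02 + £78.19 = £407.21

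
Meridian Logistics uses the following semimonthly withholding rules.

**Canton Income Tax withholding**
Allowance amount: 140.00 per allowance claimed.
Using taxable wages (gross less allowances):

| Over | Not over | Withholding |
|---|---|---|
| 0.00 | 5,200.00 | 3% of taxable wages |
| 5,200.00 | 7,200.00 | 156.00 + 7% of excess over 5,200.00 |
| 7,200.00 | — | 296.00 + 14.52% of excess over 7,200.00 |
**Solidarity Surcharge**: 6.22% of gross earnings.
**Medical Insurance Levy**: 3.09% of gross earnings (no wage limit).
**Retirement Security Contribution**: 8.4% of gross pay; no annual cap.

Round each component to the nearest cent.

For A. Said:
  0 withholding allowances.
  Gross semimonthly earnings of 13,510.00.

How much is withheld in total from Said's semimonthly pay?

Canton Income Tax: taxable = 13,510.00
  296.00 + 14.52% × (13,510.00 − 7,200.00) = 296.00 + 14.52% × 6,310.00 = 1,212.21
Solidarity Surcharge: 6.22% × 13,510.00 = 840.32
Medical Insurance Levy: 3.09% × 13,510.00 = 417.46
Retirement Security Contribution: 8.4% × 13,510.00 = 1,134.84
Total: 1,212.21 + 840.32 + 417.46 + 1,134.84 = 3,604.83

3,604.83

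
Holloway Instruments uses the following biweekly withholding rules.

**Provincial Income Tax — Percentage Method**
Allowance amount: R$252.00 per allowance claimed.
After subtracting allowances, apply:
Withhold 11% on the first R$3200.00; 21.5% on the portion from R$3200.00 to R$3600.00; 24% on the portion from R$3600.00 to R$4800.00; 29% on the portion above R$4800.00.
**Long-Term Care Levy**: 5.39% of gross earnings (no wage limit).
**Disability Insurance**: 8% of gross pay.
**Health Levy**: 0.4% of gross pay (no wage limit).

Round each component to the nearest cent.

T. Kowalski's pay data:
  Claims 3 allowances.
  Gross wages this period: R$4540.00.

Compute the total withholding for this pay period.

R$1108.23

Provincial Income Tax: taxable = R$4540.00 − 3×R$252.00 = R$3784.00
  R$438.00 + 24% × (R$3784.00 − R$3600.00) = R$438.00 + 24% × R$184.00 = R$482.16
Long-Term Care Levy: 5.39% × R$4540.00 = R$244.71
Disability Insurance: 8% × R$4540.00 = R$363.20
Health Levy: 0.4% × R$4540.00 = R$18.16
Total: R$482.16 + R$244.71 + R$363.20 + R$18.16 = R$1108.23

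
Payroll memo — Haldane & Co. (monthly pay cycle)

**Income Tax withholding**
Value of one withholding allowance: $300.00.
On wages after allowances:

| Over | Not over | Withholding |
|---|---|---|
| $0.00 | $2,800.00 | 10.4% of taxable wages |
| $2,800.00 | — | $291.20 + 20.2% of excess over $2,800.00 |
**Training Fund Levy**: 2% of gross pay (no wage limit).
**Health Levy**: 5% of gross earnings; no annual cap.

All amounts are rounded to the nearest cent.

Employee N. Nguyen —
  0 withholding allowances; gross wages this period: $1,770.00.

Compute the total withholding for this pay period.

$307.98

Income Tax: taxable = $1,770.00
  10.4% × $1,770.00 = $184.08
Training Fund Levy: 2% × $1,770.00 = $35.40
Health Levy: 5% × $1,770.00 = $88.50
Total: $184.08 + $35.40 + $88.50 = $307.98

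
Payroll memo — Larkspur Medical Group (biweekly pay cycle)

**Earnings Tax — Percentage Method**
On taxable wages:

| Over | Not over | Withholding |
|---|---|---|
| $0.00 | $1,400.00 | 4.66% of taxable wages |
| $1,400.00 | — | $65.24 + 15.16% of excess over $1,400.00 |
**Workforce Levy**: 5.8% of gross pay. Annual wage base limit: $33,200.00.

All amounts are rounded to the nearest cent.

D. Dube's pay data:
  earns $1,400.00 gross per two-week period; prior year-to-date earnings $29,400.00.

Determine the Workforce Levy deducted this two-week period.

Workforce Levy: 5.8% × $1,400.00 = $81.20

$81.20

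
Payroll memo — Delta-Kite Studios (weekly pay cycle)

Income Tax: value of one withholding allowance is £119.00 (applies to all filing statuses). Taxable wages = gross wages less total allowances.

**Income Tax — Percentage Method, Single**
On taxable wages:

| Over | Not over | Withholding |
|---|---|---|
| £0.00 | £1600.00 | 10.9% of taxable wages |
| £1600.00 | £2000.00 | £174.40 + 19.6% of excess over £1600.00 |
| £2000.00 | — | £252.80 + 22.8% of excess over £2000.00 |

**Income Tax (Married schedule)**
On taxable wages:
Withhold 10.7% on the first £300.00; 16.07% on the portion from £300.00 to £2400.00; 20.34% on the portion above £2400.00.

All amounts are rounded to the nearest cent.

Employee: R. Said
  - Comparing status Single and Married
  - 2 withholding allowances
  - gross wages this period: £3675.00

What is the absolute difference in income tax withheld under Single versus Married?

Income Tax (Single): taxable = £3675.00 − 2×£119.00 = £3437.00
  £252.80 + 22.8% × (£3437.00 − £2000.00) = £252.80 + 22.8% × £1437.00 = £580.44
Income Tax (Married): taxable = £3675.00 − 2×£119.00 = £3437.00
  £369.57 + 20.34% × (£3437.00 − £2400.00) = £369.57 + 20.34% × £1037.00 = £580.50
Difference: |£580.44 − £580.50| = £0.06 (higher under Married)

£0.06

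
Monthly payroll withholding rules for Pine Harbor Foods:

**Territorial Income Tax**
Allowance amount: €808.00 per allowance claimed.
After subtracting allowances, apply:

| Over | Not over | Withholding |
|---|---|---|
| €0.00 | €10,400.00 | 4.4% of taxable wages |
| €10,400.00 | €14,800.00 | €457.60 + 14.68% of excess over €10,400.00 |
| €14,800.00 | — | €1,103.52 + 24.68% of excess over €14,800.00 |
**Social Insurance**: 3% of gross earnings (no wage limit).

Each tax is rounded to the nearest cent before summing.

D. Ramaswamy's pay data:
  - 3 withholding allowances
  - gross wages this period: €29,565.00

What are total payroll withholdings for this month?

Territorial Income Tax: taxable = €29,565.00 − 3×€808.00 = €27,141.00
  €1,103.52 + 24.68% × (€27,141.00 − €14,800.00) = €1,103.52 + 24.68% × €12,341.00 = €4,149.28
Social Insurance: 3% × €29,565.00 = €886.95
Total: €4,149.28 + €886.95 = €5,036.23

€5,036.23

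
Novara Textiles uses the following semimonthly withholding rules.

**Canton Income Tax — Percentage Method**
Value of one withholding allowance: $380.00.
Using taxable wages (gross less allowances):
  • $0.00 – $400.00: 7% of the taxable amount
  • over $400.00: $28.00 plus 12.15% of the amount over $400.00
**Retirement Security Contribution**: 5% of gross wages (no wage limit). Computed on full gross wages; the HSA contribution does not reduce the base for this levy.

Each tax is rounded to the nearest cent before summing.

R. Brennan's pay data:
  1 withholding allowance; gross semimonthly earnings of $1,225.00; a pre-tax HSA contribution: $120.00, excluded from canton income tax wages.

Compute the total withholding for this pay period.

Canton Income Tax: taxable = $1,225.00 − $120.00 − 1×$380.00 = $725.00
  $28.00 + 12.15% × ($725.00 − $400.00) = $28.00 + 12.15% × $325.00 = $67.49
Retirement Security Contribution: 5% × $1,225.00 = $61.25
Total: $67.49 + $61.25 = $128.74

$128.74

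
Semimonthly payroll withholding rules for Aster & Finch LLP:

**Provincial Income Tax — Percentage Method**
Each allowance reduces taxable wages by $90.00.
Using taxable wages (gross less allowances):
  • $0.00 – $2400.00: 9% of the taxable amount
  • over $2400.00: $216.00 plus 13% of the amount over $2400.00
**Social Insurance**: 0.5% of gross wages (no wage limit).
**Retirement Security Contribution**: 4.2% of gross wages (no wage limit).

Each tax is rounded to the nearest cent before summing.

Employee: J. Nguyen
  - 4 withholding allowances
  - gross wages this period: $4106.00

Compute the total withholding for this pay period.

Provincial Income Tax: taxable = $4106.00 − 4×$90.00 = $3746.00
  $216.00 + 13% × ($3746.00 − $2400.00) = $216.00 + 13% × $1346.00 = $390.98
Social Insurance: 0.5% × $4106.00 = $20.53
Retirement Security Contribution: 4.2% × $4106.00 = $172.45
Total: $390.98 + $20.53 + $172.45 = $583.96

$583.96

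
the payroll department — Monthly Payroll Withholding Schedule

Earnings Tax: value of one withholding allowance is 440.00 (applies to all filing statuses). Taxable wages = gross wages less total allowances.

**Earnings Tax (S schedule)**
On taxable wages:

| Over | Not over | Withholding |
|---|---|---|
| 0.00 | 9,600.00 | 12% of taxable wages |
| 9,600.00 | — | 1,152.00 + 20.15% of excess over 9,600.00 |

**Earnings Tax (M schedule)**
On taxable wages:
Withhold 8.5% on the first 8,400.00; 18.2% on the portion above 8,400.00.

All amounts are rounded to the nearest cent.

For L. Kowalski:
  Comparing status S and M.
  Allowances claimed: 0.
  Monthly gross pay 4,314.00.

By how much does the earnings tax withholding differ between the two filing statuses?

Earnings Tax (S): taxable = 4,314.00
  12% × 4,314.00 = 517.68
Earnings Tax (M): taxable = 4,314.00
  8.5% × 4,314.00 = 366.69
Difference: |517.68 − 366.69| = 150.99 (higher under S)

150.99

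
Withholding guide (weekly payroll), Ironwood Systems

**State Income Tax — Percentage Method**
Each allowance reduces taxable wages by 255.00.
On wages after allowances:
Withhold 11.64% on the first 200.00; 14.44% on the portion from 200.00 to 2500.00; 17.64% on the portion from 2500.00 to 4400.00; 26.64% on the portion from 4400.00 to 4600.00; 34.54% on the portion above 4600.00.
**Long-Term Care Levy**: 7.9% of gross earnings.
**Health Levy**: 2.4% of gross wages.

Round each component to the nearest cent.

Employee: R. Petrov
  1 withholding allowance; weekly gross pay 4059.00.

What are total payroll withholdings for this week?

State Income Tax: taxable = 4059.00 − 1×255.00 = 3804.00
  355.40 + 17.64% × (3804.00 − 2500.00) = 355.40 + 17.64% × 1304.00 = 585.43
Long-Term Care Levy: 7.9% × 4059.00 = 320.66
Health Levy: 2.4% × 4059.00 = 97.42
Total: 585.43 + 320.66 + 97.42 = 1003.51

1003.51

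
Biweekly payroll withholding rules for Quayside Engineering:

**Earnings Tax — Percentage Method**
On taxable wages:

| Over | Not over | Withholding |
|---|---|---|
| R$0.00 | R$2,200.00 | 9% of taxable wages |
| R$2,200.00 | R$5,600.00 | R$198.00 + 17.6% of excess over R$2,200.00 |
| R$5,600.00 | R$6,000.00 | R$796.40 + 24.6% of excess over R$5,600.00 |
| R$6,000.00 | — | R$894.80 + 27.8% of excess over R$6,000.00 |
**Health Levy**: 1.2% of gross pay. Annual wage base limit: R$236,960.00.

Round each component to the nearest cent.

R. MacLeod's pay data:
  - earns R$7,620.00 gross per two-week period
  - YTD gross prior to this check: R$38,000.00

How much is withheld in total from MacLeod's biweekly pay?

R$1,436.60

Earnings Tax: taxable = R$7,620.00
  R$894.80 + 27.8% × (R$7,620.00 − R$6,000.00) = R$894.80 + 27.8% × R$1,620.00 = R$1,345.16
Health Levy: 1.2% × R$7,620.00 = R$91.44
Total: R$1,345.16 + R$91.44 = R$1,436.60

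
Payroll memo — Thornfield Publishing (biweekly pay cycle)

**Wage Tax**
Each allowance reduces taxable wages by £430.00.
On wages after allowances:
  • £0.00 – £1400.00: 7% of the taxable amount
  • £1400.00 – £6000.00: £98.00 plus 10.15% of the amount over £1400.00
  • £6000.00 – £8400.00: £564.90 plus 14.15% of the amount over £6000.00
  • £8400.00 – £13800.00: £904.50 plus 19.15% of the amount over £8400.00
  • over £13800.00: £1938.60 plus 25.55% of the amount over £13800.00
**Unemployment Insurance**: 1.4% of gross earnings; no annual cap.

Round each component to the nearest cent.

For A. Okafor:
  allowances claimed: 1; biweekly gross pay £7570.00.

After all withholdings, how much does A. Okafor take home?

Wage Tax: taxable = £7570.00 − 1×£430.00 = £7140.00
  £564.90 + 14.15% × (£7140.00 − £6000.00) = £564.90 + 14.15% × £1140.00 = £726.21
Unemployment Insurance: 1.4% × £7570.00 = £105.98
Total withheld: £726.21 + £105.98 = £832.19
Net pay: £7570.00 − £832.19 = £6737.81

£6737.81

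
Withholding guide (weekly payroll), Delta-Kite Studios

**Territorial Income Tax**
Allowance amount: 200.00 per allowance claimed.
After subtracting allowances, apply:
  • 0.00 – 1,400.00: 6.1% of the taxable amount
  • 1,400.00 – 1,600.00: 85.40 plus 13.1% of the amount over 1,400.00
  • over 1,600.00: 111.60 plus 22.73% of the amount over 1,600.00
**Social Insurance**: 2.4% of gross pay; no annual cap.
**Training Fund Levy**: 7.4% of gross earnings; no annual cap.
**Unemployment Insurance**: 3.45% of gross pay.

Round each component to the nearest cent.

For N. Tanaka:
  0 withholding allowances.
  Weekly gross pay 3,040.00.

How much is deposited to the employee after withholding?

Territorial Income Tax: taxable = 3,040.00
  111.60 + 22.73% × (3,040.00 − 1,600.00) = 111.60 + 22.73% × 1,440.00 = 438.91
Social Insurance: 2.4% × 3,040.00 = 72.96
Training Fund Levy: 7.4% × 3,040.00 = 224.96
Unemployment Insurance: 3.45% × 3,040.00 = 104.88
Total withheld: 438.91 + 72.96 + 224.96 + 104.88 = 841.71
Net pay: 3,040.00 − 841.71 = 2,198.29

2,198.29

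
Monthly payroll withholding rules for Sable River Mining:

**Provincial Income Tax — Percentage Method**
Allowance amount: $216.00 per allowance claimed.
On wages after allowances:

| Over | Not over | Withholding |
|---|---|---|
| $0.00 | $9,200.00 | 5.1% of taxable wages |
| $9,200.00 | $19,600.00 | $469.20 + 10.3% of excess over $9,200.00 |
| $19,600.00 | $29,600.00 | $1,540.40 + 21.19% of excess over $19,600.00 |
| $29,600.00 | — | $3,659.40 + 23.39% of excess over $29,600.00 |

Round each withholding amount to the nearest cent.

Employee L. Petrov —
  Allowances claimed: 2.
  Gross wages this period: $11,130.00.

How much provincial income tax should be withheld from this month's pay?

$623.49

Provincial Income Tax: taxable = $11,130.00 − 2×$216.00 = $10,698.00
  $469.20 + 10.3% × ($10,698.00 − $9,200.00) = $469.20 + 10.3% × $1,498.00 = $623.49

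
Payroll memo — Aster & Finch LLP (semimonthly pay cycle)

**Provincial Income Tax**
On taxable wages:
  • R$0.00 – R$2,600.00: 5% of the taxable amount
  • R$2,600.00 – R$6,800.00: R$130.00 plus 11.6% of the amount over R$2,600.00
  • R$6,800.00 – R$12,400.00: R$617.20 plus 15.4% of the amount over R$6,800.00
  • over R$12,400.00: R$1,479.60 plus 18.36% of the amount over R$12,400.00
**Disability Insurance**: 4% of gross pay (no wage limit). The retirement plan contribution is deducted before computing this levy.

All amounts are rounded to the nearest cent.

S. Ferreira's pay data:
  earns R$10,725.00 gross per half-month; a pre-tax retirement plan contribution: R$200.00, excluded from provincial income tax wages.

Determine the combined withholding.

R$1,611.85

Provincial Income Tax: taxable = R$10,725.00 − R$200.00 = R$10,525.00
  R$617.20 + 15.4% × (R$10,525.00 − R$6,800.00) = R$617.20 + 15.4% × R$3,725.00 = R$1,190.85
Disability Insurance: 4% × R$10,525.00 = R$421.00
Total: R$1,190.85 + R$421.00 = R$1,611.85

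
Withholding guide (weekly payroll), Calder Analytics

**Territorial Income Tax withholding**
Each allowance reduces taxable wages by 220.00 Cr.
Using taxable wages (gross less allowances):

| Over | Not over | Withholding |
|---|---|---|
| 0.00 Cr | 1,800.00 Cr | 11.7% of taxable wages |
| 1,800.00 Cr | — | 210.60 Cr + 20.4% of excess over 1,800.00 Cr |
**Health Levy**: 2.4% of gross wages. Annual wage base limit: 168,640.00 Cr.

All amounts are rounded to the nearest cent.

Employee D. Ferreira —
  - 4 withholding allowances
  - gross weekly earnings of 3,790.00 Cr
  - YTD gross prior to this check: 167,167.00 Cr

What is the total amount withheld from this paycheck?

Territorial Income Tax: taxable = 3,790.00 Cr − 4×220.00 Cr = 2,910.00 Cr
  210.60 Cr + 20.4% × (2,910.00 Cr − 1,800.00 Cr) = 210.60 Cr + 20.4% × 1,110.00 Cr = 437.04 Cr
Health Levy: cap 168,640.00 Cr − YTD 167,167.00 Cr = 1,473.00 Cr subject; 2.4% × 1,473.00 Cr = 35.35 Cr
Total: 437.04 Cr + 35.35 Cr = 472.39 Cr

472.39 Cr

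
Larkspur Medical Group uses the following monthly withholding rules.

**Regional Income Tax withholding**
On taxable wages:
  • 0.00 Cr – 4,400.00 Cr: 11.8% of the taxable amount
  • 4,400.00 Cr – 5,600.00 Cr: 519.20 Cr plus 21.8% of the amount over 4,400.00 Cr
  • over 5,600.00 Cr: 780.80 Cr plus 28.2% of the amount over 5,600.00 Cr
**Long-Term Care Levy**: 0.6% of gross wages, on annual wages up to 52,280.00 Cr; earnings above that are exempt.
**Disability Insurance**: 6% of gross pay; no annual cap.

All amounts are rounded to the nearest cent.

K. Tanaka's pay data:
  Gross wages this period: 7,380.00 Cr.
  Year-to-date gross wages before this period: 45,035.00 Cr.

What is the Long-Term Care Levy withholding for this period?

Long-Term Care Levy: cap 52,280.00 Cr − YTD 45,035.00 Cr = 7,245.00 Cr subject; 0.6% × 7,245.00 Cr = 43.47 Cr

43.47 Cr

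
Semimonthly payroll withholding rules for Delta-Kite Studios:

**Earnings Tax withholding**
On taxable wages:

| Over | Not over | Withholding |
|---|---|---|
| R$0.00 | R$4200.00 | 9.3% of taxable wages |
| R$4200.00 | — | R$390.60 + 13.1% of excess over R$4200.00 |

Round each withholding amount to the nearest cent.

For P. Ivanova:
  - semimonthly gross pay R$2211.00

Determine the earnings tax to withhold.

R$205.62

Earnings Tax: taxable = R$2211.00
  9.3% × R$2211.00 = R$205.62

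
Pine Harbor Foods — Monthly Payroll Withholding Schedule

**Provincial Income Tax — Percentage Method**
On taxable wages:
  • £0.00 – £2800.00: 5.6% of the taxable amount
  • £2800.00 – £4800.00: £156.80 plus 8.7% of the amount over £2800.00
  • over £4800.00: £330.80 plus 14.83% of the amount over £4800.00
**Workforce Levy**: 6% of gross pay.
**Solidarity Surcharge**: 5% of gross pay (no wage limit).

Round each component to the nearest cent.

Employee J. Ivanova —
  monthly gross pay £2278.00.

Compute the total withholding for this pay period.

Provincial Income Tax: taxable = £2278.00
  5.6% × £2278.00 = £127.57
Workforce Levy: 6% × £2278.00 = £136.68
Solidarity Surcharge: 5% × £2278.00 = £113.90
Total: £127.57 + £136.68 + £113.90 = £378.15

£378.15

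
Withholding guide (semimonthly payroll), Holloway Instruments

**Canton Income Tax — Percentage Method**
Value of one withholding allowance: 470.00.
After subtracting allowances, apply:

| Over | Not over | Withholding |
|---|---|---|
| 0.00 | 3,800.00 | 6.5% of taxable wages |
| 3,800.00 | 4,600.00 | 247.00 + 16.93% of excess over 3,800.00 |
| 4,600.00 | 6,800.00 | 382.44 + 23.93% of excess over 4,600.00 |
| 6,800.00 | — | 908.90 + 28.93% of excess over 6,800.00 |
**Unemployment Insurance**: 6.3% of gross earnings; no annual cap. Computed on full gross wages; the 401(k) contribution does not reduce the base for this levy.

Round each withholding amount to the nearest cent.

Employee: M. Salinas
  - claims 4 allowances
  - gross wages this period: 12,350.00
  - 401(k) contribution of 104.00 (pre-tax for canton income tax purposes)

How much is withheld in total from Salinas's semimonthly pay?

Canton Income Tax: taxable = 12,350.00 − 104.00 − 4×470.00 = 10,366.00
  908.90 + 28.93% × (10,366.00 − 6,800.00) = 908.90 + 28.93% × 3,566.00 = 1,940.54
Unemployment Insurance: 6.3% × 12,350.00 = 778.05
Total: 1,940.54 + 778.05 = 2,718.59

2,718.59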